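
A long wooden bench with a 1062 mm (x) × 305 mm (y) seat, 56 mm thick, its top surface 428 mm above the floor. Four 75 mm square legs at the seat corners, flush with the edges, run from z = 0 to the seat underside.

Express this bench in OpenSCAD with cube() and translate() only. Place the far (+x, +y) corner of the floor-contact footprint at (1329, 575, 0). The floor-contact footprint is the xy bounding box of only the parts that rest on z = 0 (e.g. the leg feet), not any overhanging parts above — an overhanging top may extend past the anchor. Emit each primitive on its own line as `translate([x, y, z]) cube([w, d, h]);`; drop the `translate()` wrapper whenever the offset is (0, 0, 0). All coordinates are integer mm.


translate([267, 270, 372]) cube([1062, 305, 56]);
translate([267, 270, 0]) cube([75, 75, 372]);
translate([267, 500, 0]) cube([75, 75, 372]);
translate([1254, 270, 0]) cube([75, 75, 372]);
translate([1254, 500, 0]) cube([75, 75, 372]);


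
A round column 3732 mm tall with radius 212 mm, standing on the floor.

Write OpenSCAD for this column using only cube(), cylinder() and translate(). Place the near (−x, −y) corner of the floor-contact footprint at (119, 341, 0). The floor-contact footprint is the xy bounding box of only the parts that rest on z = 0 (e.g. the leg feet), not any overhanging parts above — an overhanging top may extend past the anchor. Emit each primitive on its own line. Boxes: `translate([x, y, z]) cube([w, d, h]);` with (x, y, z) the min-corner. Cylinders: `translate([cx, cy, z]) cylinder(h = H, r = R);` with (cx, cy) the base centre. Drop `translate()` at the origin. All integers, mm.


translate([331, 553, 0]) cylinder(h = 3732, r = 212);


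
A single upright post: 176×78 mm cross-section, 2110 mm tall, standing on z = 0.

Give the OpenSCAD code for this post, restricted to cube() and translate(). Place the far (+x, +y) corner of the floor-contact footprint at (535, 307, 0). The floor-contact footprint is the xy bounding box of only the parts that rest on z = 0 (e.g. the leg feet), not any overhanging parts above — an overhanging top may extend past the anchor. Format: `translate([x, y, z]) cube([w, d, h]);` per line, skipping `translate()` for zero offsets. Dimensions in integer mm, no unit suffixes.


translate([359, 229, 0]) cube([176, 78, 2110]);


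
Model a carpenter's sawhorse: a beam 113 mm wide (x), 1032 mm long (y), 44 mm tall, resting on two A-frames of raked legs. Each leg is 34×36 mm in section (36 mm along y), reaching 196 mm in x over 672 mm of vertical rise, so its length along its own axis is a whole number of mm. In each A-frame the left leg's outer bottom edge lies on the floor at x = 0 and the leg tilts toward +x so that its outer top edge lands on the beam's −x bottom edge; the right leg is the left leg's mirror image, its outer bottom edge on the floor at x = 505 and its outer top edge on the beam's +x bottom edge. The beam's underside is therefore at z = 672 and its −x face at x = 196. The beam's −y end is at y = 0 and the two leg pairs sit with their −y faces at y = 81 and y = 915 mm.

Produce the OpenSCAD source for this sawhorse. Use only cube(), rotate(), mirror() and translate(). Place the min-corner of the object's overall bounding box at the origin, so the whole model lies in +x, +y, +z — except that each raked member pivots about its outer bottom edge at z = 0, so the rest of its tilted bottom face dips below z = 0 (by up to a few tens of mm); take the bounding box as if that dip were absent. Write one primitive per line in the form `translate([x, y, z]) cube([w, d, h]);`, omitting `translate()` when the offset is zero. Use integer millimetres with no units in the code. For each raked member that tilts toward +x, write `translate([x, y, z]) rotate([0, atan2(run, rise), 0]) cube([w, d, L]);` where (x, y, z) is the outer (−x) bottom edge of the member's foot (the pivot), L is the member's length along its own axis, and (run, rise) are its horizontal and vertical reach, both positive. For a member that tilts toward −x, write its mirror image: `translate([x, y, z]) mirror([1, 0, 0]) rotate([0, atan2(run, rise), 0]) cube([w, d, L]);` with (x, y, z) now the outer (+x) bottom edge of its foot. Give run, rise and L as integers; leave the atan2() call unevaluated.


translate([196, 0, 672]) cube([113, 1032, 44]);
translate([0, 81, 0]) rotate([0, atan2(196, 672), 0]) cube([34, 36, 700]);
translate([505, 81, 0]) mirror([1, 0, 0]) rotate([0, atan2(196, 672), 0]) cube([34, 36, 700]);
translate([0, 915, 0]) rotate([0, atan2(196, 672), 0]) cube([34, 36, 700]);
translate([505, 915, 0]) mirror([1, 0, 0]) rotate([0, atan2(196, 672), 0]) cube([34, 36, 700]);


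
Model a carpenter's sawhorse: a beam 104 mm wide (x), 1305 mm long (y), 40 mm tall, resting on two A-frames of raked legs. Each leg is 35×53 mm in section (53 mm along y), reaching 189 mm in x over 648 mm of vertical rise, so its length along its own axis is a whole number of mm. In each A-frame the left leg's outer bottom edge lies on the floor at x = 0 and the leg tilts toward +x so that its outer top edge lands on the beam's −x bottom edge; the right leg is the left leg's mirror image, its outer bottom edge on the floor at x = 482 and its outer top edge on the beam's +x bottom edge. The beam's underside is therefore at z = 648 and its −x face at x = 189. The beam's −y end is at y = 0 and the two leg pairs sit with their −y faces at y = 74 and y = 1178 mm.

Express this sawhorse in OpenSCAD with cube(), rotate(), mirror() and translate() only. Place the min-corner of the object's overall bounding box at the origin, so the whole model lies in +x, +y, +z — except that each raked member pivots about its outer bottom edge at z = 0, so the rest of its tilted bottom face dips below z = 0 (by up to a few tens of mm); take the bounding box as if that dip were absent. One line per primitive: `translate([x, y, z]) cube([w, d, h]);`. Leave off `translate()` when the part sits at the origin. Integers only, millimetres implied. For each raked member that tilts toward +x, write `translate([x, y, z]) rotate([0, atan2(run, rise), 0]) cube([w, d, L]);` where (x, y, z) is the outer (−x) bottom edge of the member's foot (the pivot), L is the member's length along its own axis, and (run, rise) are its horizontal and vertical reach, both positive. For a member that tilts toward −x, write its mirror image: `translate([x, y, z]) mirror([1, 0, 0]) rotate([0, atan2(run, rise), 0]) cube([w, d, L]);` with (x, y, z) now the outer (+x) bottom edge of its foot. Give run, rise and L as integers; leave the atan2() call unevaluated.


// leg length = √(189² + 648²) = 675
// right-leg outer foot x = 2·189 + 104 = 482
// beam min-corner = (189, 0, 648)
translate([189, 0, 648]) cube([104, 1305, 40]);
translate([0, 74, 0]) rotate([0, atan2(189, 648), 0]) cube([35, 53, 675]);
translate([482, 74, 0]) mirror([1, 0, 0]) rotate([0, atan2(189, 648), 0]) cube([35, 53, 675]);
translate([0, 1178, 0]) rotate([0, atan2(189, 648), 0]) cube([35, 53, 675]);
translate([482, 1178, 0]) mirror([1, 0, 0]) rotate([0, atan2(189, 648), 0]) cube([35, 53, 675]);


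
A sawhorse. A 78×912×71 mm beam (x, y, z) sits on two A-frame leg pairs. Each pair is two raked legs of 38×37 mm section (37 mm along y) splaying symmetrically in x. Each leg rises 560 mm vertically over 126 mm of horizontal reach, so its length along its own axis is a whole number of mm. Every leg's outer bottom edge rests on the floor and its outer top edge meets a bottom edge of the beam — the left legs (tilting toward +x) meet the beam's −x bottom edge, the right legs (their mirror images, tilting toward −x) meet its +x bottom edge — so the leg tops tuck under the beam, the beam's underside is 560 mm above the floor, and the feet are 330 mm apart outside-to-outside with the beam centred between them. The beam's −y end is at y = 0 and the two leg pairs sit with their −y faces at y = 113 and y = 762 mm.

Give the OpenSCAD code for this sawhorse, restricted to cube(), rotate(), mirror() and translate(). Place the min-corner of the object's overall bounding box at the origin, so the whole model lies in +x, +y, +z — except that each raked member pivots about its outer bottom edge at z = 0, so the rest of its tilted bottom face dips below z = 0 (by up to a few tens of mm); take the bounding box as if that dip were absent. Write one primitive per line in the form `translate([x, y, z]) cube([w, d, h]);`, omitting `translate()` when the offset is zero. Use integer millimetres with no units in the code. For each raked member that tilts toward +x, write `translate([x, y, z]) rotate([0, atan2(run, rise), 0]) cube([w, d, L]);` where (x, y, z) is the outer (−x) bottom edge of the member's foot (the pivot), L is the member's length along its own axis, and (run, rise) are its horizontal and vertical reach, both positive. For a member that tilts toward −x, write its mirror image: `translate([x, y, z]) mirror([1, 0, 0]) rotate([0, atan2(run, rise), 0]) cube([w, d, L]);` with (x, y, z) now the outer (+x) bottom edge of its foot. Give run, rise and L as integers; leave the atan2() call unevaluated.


translate([126, 0, 560]) cube([78, 912, 71]);
translate([0, 113, 0]) rotate([0, atan2(126, 560), 0]) cube([38, 37, 574]);
translate([330, 113, 0]) mirror([1, 0, 0]) rotate([0, atan2(126, 560), 0]) cube([38, 37, 574]);
translate([0, 762, 0]) rotate([0, atan2(126, 560), 0]) cube([38, 37, 574]);
translate([330, 762, 0]) mirror([1, 0, 0]) rotate([0, atan2(126, 560), 0]) cube([38, 37, 574]);


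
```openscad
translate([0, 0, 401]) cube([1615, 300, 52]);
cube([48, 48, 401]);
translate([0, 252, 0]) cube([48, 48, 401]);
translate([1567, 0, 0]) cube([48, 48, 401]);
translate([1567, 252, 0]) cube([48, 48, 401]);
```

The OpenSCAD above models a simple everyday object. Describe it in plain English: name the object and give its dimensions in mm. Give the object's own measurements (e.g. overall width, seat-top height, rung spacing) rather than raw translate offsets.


A long wooden bench with a 1615 mm (x) × 300 mm (y) seat, 52 mm thick, its top surface 453 mm above the floor. Four 48 mm square legs at the seat corners, flush with the edges, run from z = 0 to the seat underside.


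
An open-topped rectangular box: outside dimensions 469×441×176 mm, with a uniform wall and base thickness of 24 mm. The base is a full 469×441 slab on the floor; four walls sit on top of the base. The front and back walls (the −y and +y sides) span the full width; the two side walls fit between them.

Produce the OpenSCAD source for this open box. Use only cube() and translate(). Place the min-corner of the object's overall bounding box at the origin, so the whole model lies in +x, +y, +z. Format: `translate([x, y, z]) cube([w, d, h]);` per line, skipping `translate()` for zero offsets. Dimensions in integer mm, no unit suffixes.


cube([469, 441, 24]);
translate([0, 0, 24]) cube([469, 24, 152]);
translate([0, 417, 24]) cube([469, 24, 152]);
translate([0, 24, 24]) cube([24, 393, 152]);
translate([445, 24, 24]) cube([24, 393, 152]);


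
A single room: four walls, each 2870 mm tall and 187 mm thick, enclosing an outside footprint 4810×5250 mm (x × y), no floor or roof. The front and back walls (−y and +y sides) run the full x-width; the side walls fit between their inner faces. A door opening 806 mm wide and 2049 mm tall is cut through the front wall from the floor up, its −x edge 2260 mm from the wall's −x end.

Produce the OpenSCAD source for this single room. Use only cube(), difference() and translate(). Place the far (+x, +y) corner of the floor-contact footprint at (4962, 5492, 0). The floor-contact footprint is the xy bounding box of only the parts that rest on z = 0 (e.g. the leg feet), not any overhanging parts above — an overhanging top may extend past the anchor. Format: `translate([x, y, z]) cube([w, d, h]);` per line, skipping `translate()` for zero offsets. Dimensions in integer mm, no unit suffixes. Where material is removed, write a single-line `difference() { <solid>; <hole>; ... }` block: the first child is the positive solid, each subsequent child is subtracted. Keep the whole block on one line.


difference() { translate([152, 242, 0]) cube([4810, 187, 2870]); translate([2412, 242, 0]) cube([806, 187, 2049]); }
translate([152, 5305, 0]) cube([4810, 187, 2870]);
translate([152, 429, 0]) cube([187, 4876, 2870]);
translate([4775, 429, 0]) cube([187, 4876, 2870]);


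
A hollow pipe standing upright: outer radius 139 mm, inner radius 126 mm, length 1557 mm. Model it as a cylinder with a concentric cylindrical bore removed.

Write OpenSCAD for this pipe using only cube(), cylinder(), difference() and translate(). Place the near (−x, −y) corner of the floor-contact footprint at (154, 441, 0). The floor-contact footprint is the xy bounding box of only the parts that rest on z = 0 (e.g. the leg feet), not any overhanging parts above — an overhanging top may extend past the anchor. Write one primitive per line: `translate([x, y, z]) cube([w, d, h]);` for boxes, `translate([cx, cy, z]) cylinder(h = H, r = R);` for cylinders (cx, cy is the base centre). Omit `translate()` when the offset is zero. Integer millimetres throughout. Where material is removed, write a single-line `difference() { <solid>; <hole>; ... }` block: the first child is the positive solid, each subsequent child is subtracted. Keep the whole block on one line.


difference() { translate([293, 580, 0]) cylinder(h = 1557, r = 139); translate([293, 580, 0]) cylinder(h = 1557, r = 126); }


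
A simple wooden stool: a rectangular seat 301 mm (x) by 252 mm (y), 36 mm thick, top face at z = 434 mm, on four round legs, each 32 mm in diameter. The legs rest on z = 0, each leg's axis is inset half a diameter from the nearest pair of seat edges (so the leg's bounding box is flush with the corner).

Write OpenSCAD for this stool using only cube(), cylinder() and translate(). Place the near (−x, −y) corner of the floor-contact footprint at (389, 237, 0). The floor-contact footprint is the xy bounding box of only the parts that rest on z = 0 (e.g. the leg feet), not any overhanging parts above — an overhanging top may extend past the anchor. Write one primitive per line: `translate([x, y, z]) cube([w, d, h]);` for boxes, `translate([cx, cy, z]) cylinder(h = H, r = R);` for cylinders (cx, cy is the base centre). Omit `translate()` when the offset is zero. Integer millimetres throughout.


translate([389, 237, 398]) cube([301, 252, 36]);
translate([405, 253, 0]) cylinder(h = 398, r = 16);
translate([674, 253, 0]) cylinder(h = 398, r = 16);
translate([405, 473, 0]) cylinder(h = 398, r = 16);
translate([674, 473, 0]) cylinder(h = 398, r = 16);


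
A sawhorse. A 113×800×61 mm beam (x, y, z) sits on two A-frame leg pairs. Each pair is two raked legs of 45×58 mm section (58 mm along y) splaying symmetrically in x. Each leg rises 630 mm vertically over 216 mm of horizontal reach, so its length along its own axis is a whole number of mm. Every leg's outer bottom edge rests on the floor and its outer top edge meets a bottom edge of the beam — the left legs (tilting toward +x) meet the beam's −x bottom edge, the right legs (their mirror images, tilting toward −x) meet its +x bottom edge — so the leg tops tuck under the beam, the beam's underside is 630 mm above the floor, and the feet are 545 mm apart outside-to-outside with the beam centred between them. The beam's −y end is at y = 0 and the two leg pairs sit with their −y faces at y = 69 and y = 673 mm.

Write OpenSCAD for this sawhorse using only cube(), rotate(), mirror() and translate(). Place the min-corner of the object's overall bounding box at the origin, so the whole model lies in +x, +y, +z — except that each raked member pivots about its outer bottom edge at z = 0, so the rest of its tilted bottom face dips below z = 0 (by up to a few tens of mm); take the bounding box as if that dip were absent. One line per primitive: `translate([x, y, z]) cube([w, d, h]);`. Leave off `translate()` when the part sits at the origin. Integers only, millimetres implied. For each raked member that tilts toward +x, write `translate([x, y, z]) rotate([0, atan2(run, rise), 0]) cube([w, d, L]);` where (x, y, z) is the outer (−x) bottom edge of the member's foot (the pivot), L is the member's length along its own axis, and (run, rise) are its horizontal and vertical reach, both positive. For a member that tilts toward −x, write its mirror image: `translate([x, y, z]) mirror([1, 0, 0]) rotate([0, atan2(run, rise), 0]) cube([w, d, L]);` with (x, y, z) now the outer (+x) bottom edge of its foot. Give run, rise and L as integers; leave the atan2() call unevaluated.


// leg length = √(216² + 630²) = 666
// right-leg outer foot x = 2·216 + 113 = 545
// beam min-corner = (216, 0, 630)
translate([216, 0, 630]) cube([113, 800, 61]);
translate([0, 69, 0]) rotate([0, atan2(216, 630), 0]) cube([45, 58, 666]);
translate([545, 69, 0]) mirror([1, 0, 0]) rotate([0, atan2(216, 630), 0]) cube([45, 58, 666]);
translate([0, 673, 0]) rotate([0, atan2(216, 630), 0]) cube([45, 58, 666]);
translate([545, 673, 0]) mirror([1, 0, 0]) rotate([0, atan2(216, 630), 0]) cube([45, 58, 666]);


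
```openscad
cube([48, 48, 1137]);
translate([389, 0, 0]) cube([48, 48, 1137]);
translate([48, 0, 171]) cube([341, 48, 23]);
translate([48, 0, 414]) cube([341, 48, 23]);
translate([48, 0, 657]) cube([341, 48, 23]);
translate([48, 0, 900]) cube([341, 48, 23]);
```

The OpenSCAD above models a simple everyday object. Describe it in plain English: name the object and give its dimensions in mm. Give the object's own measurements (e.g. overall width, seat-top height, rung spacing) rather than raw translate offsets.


A straight ladder. Two 48×48 mm vertical rails, 1137 mm tall, stand 437 mm apart (outside-to-outside) with their front faces coplanar on the −y side. 4 rungs, each 48 mm deep and 23 mm tall, span between the inner faces of the rails, front faces flush with the rails. The lowest rung's underside is at z = 171 mm and rungs are spaced 243 mm apart (underside to underside).


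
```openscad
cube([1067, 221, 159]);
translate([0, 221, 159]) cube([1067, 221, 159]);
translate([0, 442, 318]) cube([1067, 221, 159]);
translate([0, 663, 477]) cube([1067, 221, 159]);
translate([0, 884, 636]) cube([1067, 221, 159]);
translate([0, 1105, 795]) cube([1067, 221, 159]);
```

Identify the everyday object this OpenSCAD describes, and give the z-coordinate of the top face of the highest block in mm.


A staircase. The total rise is 954 mm.

6 identical blocks, each offset up and back from the previous — a staircase. Each step is 159 mm tall and there are 6 of them, so the total rise is 6 × 159 = 954 mm.


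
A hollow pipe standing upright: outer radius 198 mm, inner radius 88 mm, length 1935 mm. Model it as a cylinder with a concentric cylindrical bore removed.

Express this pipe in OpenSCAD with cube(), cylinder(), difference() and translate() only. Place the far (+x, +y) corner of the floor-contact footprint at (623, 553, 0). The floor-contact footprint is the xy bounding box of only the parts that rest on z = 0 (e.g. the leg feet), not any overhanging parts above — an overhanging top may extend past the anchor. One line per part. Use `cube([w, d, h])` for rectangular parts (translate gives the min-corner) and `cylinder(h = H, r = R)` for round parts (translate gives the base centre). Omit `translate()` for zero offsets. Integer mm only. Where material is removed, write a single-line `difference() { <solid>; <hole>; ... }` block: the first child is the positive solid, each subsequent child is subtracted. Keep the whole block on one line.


difference() { translate([425, 355, 0]) cylinder(h = 1935, r = 198); translate([425, 355, 0]) cylinder(h = 1935, r = 88); }


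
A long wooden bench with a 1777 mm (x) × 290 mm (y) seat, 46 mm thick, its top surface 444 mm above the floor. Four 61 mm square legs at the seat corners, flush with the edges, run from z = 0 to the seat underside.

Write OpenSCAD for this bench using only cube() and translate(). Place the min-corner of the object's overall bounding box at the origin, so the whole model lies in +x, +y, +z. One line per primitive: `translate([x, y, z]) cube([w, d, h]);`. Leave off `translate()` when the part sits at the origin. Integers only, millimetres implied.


translate([0, 0, 398]) cube([1777, 290, 46]);
cube([61, 61, 398]);
translate([0, 229, 0]) cube([61, 61, 398]);
translate([1716, 0, 0]) cube([61, 61, 398]);
translate([1716, 229, 0]) cube([61, 61, 398]);


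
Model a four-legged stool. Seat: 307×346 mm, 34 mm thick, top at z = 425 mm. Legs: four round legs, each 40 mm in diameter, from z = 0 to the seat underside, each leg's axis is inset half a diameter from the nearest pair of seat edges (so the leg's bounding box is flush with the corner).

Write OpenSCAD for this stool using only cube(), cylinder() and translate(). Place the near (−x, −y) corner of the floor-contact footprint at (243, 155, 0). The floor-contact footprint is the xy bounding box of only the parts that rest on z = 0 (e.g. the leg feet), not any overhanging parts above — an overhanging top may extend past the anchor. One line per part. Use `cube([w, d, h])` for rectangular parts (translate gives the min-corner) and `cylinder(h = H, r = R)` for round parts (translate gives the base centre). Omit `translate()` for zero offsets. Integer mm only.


// leg_h = 425 - 34 = 391
translate([243, 155, 391]) cube([307, 346, 34]);
translate([263, 175, 0]) cylinder(h = 391, r = 20);
translate([530, 175, 0]) cylinder(h = 391, r = 20);
translate([263, 481, 0]) cylinder(h = 391, r = 20);
translate([530, 481, 0]) cylinder(h = 391, r = 20);


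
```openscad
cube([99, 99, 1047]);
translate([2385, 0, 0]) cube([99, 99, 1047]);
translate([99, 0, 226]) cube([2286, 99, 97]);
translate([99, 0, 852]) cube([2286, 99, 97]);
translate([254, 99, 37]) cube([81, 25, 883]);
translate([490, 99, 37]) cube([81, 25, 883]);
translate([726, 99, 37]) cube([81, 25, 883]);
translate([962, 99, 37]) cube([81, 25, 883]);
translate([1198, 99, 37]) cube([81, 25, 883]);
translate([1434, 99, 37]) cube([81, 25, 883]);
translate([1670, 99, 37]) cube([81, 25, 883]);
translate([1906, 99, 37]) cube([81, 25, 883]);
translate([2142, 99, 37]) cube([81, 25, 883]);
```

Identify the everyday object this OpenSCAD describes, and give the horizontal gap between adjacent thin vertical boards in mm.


A fence section. The picket gap is 155 mm.

Two posts, two rails, 9 pickets — a fence section. Span 2286 mm holds 9 pickets of 81 mm with 10 equal gaps: ⌊(2286 − 9·81) / 10⌋ = 155 mm.


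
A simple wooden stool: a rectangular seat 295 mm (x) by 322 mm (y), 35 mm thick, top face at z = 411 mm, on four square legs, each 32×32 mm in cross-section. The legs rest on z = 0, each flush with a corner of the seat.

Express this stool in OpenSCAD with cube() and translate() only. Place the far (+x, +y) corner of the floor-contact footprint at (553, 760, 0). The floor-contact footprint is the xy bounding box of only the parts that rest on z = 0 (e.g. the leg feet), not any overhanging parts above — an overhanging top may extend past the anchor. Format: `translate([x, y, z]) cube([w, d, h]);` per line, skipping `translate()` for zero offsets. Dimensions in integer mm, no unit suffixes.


translate([258, 438, 376]) cube([295, 322, 35]);
translate([258, 438, 0]) cube([32, 32, 376]);
translate([521, 438, 0]) cube([32, 32, 376]);
translate([258, 728, 0]) cube([32, 32, 376]);
translate([521, 728, 0]) cube([32, 32, 376]);


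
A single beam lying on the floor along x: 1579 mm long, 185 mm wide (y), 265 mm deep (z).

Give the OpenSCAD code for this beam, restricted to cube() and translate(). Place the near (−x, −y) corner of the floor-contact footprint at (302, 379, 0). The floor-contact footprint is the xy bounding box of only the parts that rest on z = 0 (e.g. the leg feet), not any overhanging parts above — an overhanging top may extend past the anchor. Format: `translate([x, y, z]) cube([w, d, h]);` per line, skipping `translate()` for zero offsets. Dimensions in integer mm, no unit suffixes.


translate([302, 379, 0]) cube([1579, 185, 265]);


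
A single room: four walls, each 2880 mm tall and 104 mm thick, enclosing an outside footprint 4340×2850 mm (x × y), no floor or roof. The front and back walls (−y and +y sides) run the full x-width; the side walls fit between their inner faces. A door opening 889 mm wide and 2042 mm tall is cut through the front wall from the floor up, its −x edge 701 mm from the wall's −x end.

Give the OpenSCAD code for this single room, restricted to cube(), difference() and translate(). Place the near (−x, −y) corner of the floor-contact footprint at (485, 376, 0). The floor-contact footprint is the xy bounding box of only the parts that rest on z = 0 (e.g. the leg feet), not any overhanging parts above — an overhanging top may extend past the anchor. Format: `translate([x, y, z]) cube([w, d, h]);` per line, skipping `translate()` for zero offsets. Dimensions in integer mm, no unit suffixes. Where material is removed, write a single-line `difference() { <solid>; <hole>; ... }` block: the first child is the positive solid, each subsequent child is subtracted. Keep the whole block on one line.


difference() { translate([485, 376, 0]) cube([4340, 104, 2880]); translate([1186, 376, 0]) cube([889, 104, 2042]); }
translate([485, 3122, 0]) cube([4340, 104, 2880]);
translate([485, 480, 0]) cube([104, 2642, 2880]);
translate([4721, 480, 0]) cube([104, 2642, 2880]);


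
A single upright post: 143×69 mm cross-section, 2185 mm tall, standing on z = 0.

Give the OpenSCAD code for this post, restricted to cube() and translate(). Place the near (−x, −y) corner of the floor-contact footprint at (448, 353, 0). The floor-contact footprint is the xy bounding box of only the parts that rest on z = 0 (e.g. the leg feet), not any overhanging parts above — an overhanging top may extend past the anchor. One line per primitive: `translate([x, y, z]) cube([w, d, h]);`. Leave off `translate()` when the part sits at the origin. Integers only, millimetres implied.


translate([448, 353, 0]) cube([143, 69, 2185]);


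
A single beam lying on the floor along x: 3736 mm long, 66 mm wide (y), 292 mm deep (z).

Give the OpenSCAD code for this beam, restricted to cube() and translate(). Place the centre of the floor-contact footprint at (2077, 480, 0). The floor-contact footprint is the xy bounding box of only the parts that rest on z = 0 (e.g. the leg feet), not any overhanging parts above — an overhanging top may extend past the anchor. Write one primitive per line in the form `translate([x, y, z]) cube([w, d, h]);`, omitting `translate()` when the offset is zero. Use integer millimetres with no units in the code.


translate([209, 447, 0]) cube([3736, 66, 292]);


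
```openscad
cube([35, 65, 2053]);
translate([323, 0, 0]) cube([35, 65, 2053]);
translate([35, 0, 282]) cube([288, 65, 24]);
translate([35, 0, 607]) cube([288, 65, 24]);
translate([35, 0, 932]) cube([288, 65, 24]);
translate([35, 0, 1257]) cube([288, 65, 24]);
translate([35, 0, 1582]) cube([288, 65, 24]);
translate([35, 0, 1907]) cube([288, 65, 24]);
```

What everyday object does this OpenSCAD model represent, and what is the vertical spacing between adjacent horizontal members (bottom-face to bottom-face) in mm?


A ladder. The rung spacing is 325 mm.

Two tall 35×65 posts with 6 short bars between them — a ladder. Adjacent rungs sit at z = 282 and z = 607, so the spacing is 607 − 282 = 325 mm.


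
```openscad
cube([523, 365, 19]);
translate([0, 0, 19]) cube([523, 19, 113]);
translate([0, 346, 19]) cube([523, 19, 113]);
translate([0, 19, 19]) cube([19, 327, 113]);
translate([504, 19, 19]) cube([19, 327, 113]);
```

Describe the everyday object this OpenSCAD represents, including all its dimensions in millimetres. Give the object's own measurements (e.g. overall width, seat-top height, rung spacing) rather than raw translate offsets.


An open-topped rectangular box: outside dimensions 523×365×132 mm, with a uniform wall and base thickness of 19 mm. The base is a full 523×365 slab on the floor; four walls sit on top of the base. The front and back walls (the −y and +y sides) span the full width; the two side walls fit between them.


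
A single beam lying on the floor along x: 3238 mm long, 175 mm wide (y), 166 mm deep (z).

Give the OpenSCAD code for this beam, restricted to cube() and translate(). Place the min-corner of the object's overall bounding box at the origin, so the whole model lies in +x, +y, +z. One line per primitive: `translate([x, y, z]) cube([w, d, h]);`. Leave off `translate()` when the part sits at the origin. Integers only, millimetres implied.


cube([3238, 175, 166]);


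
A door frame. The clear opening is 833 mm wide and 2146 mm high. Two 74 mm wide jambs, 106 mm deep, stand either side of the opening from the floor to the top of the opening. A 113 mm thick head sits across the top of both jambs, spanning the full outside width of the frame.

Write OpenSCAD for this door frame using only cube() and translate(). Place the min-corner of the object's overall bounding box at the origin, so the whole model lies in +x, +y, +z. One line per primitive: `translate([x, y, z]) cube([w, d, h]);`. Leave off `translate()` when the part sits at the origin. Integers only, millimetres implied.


cube([74, 106, 2146]);
translate([907, 0, 0]) cube([74, 106, 2146]);
translate([0, 0, 2146]) cube([981, 106, 113]);


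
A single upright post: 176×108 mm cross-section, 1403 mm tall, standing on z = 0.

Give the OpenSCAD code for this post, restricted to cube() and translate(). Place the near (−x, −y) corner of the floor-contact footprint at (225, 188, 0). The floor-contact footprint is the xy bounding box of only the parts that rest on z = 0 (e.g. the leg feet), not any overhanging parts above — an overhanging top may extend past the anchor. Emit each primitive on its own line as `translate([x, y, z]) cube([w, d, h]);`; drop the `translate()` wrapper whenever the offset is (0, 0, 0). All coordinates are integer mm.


translate([225, 188, 0]) cube([176, 108, 1403]);


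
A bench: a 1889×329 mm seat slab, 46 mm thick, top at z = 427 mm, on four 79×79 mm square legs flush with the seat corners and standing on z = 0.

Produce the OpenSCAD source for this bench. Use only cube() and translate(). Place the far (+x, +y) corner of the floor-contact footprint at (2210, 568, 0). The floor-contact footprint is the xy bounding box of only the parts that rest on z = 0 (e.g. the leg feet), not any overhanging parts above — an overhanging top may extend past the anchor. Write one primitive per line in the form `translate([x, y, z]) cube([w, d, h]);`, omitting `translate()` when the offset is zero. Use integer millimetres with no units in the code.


translate([321, 239, 381]) cube([1889, 329, 46]);
translate([321, 239, 0]) cube([79, 79, 381]);
translate([321, 489, 0]) cube([79, 79, 381]);
translate([2131, 239, 0]) cube([79, 79, 381]);
translate([2131, 489, 0]) cube([79, 79, 381]);


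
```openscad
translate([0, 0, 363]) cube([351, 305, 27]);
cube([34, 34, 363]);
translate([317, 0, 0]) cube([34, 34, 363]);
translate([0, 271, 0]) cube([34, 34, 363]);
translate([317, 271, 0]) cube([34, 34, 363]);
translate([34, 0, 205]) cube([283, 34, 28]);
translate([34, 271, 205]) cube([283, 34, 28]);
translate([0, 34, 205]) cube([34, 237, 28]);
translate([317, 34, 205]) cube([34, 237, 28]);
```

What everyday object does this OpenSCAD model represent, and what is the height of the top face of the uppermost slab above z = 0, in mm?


A stool. The seat height is 390 mm.

A 351×305×27 slab at z = 363 on four corner posts — a stool. The seat top is 363 + 27 = 390 mm.


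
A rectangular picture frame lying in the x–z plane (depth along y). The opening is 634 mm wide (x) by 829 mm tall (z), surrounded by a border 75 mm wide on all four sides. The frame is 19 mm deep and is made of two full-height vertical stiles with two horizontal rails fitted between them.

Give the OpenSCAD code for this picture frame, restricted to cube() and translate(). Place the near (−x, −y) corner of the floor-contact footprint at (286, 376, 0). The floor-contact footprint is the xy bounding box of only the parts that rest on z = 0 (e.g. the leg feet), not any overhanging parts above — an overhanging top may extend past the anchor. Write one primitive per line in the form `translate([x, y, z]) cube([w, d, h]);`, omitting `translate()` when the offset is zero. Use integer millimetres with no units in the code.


translate([286, 376, 0]) cube([75, 19, 979]);
translate([995, 376, 0]) cube([75, 19, 979]);
translate([361, 376, 0]) cube([634, 19, 75]);
translate([361, 376, 904]) cube([634, 19, 75]);


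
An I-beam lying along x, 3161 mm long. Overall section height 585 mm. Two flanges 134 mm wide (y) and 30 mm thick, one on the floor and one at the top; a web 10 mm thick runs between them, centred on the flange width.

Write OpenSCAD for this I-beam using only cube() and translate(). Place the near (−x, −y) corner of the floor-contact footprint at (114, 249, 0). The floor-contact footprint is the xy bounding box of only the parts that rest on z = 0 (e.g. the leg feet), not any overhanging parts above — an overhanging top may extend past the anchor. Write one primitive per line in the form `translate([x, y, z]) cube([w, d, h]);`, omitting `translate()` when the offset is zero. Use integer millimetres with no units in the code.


translate([114, 249, 0]) cube([3161, 134, 30]);
translate([114, 311, 30]) cube([3161, 10, 525]);
translate([114, 249, 555]) cube([3161, 134, 30]);


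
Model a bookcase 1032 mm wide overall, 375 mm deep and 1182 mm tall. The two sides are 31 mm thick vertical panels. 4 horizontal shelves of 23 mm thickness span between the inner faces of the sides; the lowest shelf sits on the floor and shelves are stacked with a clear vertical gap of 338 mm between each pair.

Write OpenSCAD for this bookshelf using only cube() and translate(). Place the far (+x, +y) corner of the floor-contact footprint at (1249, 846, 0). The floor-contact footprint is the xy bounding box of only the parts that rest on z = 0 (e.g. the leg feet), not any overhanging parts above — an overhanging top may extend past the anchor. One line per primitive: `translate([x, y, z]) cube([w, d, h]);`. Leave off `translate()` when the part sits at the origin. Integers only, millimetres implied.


translate([217, 471, 0]) cube([31, 375, 1182]);
translate([1218, 471, 0]) cube([31, 375, 1182]);
translate([248, 471, 0]) cube([970, 375, 23]);
translate([248, 471, 361]) cube([970, 375, 23]);
translate([248, 471, 722]) cube([970, 375, 23]);
translate([248, 471, 1083]) cube([970, 375, 23]);


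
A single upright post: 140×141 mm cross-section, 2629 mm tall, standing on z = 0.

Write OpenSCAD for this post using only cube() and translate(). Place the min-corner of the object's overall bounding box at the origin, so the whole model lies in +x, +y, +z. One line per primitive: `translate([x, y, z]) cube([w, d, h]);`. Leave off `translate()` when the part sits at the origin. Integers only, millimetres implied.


cube([140, 141, 2629]);


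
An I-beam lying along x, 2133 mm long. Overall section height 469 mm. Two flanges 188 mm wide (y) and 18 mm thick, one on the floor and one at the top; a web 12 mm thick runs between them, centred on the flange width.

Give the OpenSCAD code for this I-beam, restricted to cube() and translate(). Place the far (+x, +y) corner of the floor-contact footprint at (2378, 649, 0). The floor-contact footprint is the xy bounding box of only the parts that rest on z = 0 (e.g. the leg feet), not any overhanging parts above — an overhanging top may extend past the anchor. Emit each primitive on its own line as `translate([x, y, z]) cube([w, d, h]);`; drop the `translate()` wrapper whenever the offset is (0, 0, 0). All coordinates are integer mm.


translate([245, 461, 0]) cube([2133, 188, 18]);
translate([245, 549, 18]) cube([2133, 12, 433]);
translate([245, 461, 451]) cube([2133, 188, 18]);


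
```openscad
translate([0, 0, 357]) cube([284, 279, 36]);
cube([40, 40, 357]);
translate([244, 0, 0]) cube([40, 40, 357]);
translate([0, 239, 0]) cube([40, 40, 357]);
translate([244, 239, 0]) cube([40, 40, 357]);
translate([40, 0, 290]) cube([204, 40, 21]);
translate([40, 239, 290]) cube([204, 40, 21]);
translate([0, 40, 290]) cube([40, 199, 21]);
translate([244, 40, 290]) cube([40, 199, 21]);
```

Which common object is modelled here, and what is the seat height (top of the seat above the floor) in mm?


A stool. The seat height is 393 mm.

A 284×279×36 slab at z = 357 on four corner posts — a stool. The seat top is 357 + 36 = 393 mm.


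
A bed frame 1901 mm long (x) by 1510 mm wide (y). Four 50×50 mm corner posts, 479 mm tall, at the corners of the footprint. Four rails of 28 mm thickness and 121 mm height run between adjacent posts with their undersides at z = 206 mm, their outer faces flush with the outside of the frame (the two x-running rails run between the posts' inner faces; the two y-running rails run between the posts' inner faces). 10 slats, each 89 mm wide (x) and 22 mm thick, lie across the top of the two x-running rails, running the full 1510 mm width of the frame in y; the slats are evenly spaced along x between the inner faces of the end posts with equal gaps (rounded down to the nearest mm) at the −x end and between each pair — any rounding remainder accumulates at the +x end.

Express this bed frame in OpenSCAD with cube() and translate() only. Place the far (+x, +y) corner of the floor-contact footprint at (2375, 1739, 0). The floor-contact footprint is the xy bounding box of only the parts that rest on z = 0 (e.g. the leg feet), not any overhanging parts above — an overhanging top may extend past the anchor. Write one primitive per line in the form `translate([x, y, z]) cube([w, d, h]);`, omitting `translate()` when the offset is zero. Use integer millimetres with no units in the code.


// slat z = rail_z + rail_h = 206 + 121 = 327
// slat gap = ⌊(1801 − 10·89) / 11⌋ = 82
translate([474, 229, 0]) cube([50, 50, 479]);
translate([474, 1689, 0]) cube([50, 50, 479]);
translate([2325, 229, 0]) cube([50, 50, 479]);
translate([2325, 1689, 0]) cube([50, 50, 479]);
translate([524, 229, 206]) cube([1801, 28, 121]);
translate([524, 1711, 206]) cube([1801, 28, 121]);
translate([474, 279, 206]) cube([28, 1410, 121]);
translate([2347, 279, 206]) cube([28, 1410, 121]);
translate([606, 229, 327]) cube([89, 1510, 22]);
translate([777, 229, 327]) cube([89, 1510, 22]);
translate([948, 229, 327]) cube([89, 1510, 22]);
translate([1119, 229, 327]) cube([89, 1510, 22]);
translate([1290, 229, 327]) cube([89, 1510, 22]);
translate([1461, 229, 327]) cube([89, 1510, 22]);
translate([1632, 229, 327]) cube([89, 1510, 22]);
translate([1803, 229, 327]) cube([89, 1510, 22]);
translate([1974, 229, 327]) cube([89, 1510, 22]);
translate([2145, 229, 327]) cube([89, 1510, 22]);


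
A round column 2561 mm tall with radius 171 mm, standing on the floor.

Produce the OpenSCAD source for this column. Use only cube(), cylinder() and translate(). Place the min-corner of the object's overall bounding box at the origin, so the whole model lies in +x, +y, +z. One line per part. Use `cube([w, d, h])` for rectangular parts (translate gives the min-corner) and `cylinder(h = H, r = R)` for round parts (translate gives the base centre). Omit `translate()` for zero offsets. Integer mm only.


translate([171, 171, 0]) cylinder(h = 2561, r = 171);


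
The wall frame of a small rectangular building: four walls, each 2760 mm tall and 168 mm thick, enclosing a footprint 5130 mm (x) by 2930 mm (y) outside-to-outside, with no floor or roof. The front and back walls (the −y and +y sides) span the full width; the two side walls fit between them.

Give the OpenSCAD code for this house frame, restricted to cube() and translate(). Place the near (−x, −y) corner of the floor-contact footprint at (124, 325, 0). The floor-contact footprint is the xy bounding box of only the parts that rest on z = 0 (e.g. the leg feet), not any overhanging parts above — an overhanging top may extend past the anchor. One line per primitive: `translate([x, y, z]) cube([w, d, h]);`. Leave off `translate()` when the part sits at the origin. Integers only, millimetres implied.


translate([124, 325, 0]) cube([5130, 168, 2760]);
translate([124, 3087, 0]) cube([5130, 168, 2760]);
translate([124, 493, 0]) cube([168, 2594, 2760]);
translate([5086, 493, 0]) cube([168, 2594, 2760]);
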